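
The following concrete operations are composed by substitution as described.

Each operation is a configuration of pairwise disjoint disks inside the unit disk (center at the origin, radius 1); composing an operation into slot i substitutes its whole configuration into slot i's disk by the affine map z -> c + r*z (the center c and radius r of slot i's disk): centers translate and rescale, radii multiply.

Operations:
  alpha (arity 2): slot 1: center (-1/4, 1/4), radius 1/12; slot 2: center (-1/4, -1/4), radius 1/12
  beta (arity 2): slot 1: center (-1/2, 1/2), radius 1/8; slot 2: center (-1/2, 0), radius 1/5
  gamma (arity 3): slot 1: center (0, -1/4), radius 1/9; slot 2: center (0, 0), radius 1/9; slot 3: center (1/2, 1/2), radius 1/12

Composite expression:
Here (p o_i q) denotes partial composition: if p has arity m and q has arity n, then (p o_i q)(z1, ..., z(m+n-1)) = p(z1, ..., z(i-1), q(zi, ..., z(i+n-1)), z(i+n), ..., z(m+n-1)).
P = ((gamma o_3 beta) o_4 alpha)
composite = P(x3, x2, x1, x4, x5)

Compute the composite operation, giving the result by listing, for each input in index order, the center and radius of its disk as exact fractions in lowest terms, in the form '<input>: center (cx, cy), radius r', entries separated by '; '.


x1: center (11/24, 13/24), radius 1/96; x2: center (0, 0), radius 1/9; x3: center (0, -1/4), radius 1/9; x4: center (109/240, 121/240), radius 1/720; x5: center (109/240, 119/240), radius 1/720

Below gamma, radii multiply path by path; the x-disk centers shift.
tracing x3 down its 1-map path: center (0, -1/4), radius 1/9
tracing x2 down its 1-map path: center (0, 0), radius 1/9
tracing x1 down its 2-map path: center (11/24, 13/24), radius 1/96
tracing x4 down its 3-map path: center (109/240, 121/240), radius 1/720
tracing x5 down its 3-map path: center (109/240, 119/240), radius 1/720


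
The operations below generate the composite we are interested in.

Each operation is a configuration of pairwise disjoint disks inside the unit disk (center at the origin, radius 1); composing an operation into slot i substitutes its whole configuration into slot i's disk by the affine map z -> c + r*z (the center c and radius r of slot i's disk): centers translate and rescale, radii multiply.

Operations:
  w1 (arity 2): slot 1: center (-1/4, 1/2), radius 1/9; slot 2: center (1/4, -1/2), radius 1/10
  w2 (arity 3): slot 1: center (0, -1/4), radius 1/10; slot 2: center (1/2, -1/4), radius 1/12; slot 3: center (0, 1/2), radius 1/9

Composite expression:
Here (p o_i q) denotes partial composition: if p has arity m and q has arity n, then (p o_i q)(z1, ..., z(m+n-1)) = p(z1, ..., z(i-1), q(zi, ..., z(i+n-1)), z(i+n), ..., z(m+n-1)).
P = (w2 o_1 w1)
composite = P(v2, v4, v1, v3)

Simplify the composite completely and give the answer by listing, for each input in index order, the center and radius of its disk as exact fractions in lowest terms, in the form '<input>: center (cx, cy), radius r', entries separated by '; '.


v1: center (1/2, -1/4), radius 1/12; v2: center (-1/40, -1/5), radius 1/90; v3: center (0, 1/2), radius 1/9; v4: center (1/40, -3/10), radius 1/100

Each v-disk chains the slot maps above it in w2; radii multiply.
for v2, the 2-step affine chain lands on center (-1/40, -1/5), radius 1/90
for v4, the 2-step affine chain lands on center (1/40, -3/10), radius 1/100
for v1, the 1-step affine chain lands on center (1/2, -1/4), radius 1/12
for v3, the 1-step affine chain lands on center (0, 1/2), radius 1/9


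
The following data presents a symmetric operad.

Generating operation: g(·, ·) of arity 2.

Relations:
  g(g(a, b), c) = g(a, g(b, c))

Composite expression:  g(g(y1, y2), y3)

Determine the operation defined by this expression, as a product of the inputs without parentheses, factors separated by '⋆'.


Under associativity of g, the answer is the y's in reading order.
g(y1, y2) spells out as y1 ⋆ y2
g(g(y1, y2), y3) spells out as y1 ⋆ y2 ⋆ y3

y1 ⋆ y2 ⋆ y3


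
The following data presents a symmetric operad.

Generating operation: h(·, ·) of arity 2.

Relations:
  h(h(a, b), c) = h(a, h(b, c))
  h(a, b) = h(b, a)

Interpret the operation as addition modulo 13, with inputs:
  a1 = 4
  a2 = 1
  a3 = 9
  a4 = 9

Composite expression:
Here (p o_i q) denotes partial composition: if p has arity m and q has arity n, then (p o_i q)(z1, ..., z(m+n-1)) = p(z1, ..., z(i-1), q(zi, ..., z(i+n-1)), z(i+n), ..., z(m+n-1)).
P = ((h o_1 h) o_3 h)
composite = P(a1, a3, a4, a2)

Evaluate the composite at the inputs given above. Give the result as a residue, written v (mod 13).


10 (mod 13)

h(a1, a3) = 0
h(a4, a2) = 10
h(h(a1, a3), h(a4, a2)) = 10


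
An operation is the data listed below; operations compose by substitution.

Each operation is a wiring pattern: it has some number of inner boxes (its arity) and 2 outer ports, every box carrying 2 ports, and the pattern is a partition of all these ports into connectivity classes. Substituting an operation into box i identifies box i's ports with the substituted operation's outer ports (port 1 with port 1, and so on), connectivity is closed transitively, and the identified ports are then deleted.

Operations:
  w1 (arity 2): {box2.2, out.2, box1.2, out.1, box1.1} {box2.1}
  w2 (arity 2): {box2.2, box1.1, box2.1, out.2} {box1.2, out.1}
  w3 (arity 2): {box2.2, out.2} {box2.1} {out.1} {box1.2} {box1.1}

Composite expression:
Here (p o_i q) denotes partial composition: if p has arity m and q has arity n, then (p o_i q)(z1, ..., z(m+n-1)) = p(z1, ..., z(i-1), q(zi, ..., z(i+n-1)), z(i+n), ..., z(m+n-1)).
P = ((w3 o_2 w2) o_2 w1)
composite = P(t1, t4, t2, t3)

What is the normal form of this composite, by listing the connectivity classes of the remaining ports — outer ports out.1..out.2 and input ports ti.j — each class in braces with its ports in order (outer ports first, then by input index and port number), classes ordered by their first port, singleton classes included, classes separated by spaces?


{out.1} {out.2, t2.2, t3.1, t3.2, t4.1, t4.2} {t1.1} {t1.2} {t2.1}

Reachability decides: close wires over w3-identified ports.
composing w1 on (t4, t2), with out.j its own outer ports: {out.1, out.2, t2.2, t4.1, t4.2} {t2.1}
composing w2 on (t4, t2, t3), with out.j its own outer ports: {out.1, out.2, t2.2, t3.1, t3.2, t4.1, t4.2} {t2.1}
composing w3 on (t1, t4, t2, t3), with out.j its own outer ports: {out.1} {out.2, t2.2, t3.1, t3.2, t4.1, t4.2} {t1.1} {t1.2} {t2.1}


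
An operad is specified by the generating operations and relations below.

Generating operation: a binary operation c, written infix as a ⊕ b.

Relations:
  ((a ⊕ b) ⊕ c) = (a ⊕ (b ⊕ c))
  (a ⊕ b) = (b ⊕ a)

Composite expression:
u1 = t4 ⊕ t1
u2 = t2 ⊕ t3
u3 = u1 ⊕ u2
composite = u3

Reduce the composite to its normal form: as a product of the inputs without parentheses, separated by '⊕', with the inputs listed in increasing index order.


t1 ⊕ t2 ⊕ t3 ⊕ t4

Any arrangement under c is one operation, so sort the t-inputs.
(t4 ⊕ t1) reduces to t4 ⊕ t1
(t2 ⊕ t3) reduces to t2 ⊕ t3
((t4 ⊕ t1) ⊕ (t2 ⊕ t3)) reduces to t4 ⊕ t1 ⊕ t2 ⊕ t3
reordering the factors by index: t1 ⊕ t2 ⊕ t3 ⊕ t4


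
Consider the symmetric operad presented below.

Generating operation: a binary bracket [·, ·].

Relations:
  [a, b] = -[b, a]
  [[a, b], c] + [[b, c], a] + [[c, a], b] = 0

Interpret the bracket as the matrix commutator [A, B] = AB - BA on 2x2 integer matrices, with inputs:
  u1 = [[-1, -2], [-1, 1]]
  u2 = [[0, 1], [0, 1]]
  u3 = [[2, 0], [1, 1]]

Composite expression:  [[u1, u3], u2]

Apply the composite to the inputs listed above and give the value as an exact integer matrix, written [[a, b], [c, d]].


[[-1, -2], [-1, 1]]

[u1, u3] = [[-2, 2], [1, 2]]
[[u1, u3], u2] = [[-1, -2], [-1, 1]]


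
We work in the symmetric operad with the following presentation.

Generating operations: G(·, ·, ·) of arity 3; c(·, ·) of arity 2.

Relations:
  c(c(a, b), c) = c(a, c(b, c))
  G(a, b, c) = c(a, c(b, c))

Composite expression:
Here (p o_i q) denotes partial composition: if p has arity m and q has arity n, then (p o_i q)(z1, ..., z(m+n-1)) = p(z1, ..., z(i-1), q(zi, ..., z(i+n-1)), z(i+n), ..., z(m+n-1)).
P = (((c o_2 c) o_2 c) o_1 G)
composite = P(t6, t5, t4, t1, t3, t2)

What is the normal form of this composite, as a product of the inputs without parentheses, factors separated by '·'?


t6 · t5 · t4 · t1 · t3 · t2

Key point: c is associative — brackets drop, the t-order remains.
G(t6, t5, t4) unparenthesizes to t6 · t5 · t4
c(t1, t3) unparenthesizes to t1 · t3
c(c(t1, t3), t2) unparenthesizes to t1 · t3 · t2
c(G(t6, t5, t4), c(c(t1, t3), t2)) unparenthesizes to t6 · t5 · t4 · t1 · t3 · t2


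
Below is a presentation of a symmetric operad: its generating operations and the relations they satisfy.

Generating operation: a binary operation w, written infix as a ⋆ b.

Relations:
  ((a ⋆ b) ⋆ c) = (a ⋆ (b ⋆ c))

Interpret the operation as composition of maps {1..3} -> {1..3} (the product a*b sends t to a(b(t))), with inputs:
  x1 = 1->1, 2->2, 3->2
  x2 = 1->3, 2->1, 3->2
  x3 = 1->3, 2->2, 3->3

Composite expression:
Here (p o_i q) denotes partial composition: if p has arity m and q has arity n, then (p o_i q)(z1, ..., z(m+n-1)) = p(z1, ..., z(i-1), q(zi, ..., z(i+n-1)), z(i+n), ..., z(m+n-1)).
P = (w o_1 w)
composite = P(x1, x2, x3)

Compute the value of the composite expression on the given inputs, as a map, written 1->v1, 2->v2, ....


1->2, 2->1, 3->2

(x1 ⋆ x2) = 1->2, 2->1, 3->2
((x1 ⋆ x2) ⋆ x3) = 1->2, 2->1, 3->2


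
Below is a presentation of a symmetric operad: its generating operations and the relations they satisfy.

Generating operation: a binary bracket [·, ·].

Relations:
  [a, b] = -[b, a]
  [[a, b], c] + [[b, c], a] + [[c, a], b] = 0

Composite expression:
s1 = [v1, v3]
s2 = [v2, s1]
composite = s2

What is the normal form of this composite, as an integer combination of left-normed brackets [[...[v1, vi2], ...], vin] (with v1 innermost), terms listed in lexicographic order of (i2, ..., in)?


Expand each bracket as ab - ba; the v1-initial words give the coefficients.
Composite bracket: [v2, [v1, v3]]
Each bracket splits as ab - ba, giving 4 signed words (2^2 = 4).
Words beginning with v1 determine it all:
  the word v1v3v2 carries sign -1 and contributes -[[v1, v3], v2]

-[[v1, v3], v2]


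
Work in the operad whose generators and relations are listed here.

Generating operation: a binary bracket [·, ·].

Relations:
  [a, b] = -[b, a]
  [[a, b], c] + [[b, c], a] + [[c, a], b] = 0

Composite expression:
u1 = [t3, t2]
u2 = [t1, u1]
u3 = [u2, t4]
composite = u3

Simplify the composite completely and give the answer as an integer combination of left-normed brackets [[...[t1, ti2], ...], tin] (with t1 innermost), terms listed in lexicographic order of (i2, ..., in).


Skip Jacobi rewriting: expand, keep t1-initial words, read off terms.
Composite bracket: [[t1, [t3, t2]], t4]
Expanding via [a, b] = ab - ba: 8 signed words (2^3 = 8).
Words beginning with t1 determine it all:
  word t1t2t3t4 has sign -1, contributing -[[[t1, t2], t3], t4]
  word t1t3t2t4 has sign +1, contributing +[[[t1, t3], t2], t4]

-[[[t1, t2], t3], t4] + [[[t1, t3], t2], t4]


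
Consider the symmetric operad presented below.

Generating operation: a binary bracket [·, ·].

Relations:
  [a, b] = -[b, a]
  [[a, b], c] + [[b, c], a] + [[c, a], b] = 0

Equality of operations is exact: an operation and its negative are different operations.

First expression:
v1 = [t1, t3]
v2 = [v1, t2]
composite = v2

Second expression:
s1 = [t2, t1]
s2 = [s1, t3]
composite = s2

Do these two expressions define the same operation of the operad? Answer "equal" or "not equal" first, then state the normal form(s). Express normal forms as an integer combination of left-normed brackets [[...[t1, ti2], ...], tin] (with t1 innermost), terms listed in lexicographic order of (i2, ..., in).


not equal; the first gives [[t1, t3], t2] and the second -[[t1, t2], t3]

The first expression, normalized: [[t1, t3], t2]
The second expression, normalized: -[[t1, t2], t3]
Distinct normal forms: not equal.


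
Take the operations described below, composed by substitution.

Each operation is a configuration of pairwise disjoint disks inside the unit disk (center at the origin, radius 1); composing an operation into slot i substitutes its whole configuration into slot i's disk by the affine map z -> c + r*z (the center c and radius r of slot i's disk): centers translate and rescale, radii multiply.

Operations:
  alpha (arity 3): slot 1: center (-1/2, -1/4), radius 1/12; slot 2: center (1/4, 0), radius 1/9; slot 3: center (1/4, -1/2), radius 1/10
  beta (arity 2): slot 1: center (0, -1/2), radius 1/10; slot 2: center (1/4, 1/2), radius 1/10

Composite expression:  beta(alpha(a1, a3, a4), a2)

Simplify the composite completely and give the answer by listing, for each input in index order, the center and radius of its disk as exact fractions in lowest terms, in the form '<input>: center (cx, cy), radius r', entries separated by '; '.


a1: center (-1/20, -21/40), radius 1/120; a2: center (1/4, 1/2), radius 1/10; a3: center (1/40, -1/2), radius 1/90; a4: center (1/40, -11/20), radius 1/100

Each a-disk chains the slot maps above it in beta; radii multiply.
a1 passes through 2 substitutions, ending at center (-1/20, -21/40), radius 1/120
a3 passes through 2 substitutions, ending at center (1/40, -1/2), radius 1/90
a4 passes through 2 substitutions, ending at center (1/40, -11/20), radius 1/100
a2 passes through 1 substitution, ending at center (1/4, 1/2), radius 1/10


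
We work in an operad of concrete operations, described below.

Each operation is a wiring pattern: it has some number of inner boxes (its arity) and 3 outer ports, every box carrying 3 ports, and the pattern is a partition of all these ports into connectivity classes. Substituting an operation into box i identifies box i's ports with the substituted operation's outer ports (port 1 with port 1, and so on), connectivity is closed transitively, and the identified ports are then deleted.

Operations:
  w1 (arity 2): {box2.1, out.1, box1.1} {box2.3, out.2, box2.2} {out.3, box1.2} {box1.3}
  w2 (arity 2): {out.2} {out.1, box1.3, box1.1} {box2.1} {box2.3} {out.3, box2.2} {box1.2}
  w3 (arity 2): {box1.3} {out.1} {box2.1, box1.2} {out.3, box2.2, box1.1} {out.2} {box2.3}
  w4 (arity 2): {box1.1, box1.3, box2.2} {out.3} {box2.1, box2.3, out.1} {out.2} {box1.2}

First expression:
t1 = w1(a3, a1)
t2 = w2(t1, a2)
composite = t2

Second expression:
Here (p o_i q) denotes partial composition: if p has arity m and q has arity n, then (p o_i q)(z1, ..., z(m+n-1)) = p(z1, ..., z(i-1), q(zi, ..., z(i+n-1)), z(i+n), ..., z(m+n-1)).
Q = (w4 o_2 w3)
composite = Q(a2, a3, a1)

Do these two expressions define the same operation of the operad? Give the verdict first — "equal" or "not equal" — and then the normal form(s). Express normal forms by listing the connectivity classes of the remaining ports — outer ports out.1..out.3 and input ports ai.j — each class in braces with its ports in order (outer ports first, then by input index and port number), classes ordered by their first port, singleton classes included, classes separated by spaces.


not equal: they reduce to {out.1, a1.1, a3.1, a3.2} {out.2} {out.3, a2.2} {a1.2, a1.3} {a2.1} {a2.3} {a3.3} and {out.1, a1.2, a3.1} {out.2} {out.3} {a1.1, a3.2} {a1.3} {a2.1, a2.3} {a2.2} {a3.3}

Normal form of the first expression: {out.1, a1.1, a3.1, a3.2} {out.2} {out.3, a2.2} {a1.2, a1.3} {a2.1} {a2.3} {a3.3}
Normal form of the second expression: {out.1, a1.2, a3.1} {out.2} {out.3} {a1.1, a3.2} {a1.3} {a2.1, a2.3} {a2.2} {a3.3}
Different reductions; not equal.


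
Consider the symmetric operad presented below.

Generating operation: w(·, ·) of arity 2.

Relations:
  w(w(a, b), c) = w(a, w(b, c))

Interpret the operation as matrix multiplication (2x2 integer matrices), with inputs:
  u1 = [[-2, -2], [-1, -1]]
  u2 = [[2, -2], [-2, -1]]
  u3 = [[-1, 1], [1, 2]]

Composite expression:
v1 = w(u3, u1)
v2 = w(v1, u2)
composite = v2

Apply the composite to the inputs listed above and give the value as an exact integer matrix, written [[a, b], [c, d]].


[[0, -3], [0, 12]]


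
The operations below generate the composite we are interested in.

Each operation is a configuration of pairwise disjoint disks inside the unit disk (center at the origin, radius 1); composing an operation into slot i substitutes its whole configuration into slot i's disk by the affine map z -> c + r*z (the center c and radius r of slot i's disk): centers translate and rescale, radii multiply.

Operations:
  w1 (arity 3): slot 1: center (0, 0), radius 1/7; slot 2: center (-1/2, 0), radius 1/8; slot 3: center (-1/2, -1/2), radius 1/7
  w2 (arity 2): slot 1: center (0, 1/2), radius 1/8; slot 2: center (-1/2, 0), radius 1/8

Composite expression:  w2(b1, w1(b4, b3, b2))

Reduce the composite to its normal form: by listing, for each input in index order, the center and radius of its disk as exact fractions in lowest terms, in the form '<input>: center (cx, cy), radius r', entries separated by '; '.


Follow each b-input down from w2: c' goes to c + r*c', radius to r*r'.
b1 passes through 1 substitution, ending at center (0, 1/2), radius 1/8
b4 passes through 2 substitutions, ending at center (-1/2, 0), radius 1/56
b3 passes through 2 substitutions, ending at center (-9/16, 0), radius 1/64
b2 passes through 2 substitutions, ending at center (-9/16, -1/16), radius 1/56

b1: center (0, 1/2), radius 1/8; b2: center (-9/16, -1/16), radius 1/56; b3: center (-9/16, 0), radius 1/64; b4: center (-1/2, 0), radius 1/56


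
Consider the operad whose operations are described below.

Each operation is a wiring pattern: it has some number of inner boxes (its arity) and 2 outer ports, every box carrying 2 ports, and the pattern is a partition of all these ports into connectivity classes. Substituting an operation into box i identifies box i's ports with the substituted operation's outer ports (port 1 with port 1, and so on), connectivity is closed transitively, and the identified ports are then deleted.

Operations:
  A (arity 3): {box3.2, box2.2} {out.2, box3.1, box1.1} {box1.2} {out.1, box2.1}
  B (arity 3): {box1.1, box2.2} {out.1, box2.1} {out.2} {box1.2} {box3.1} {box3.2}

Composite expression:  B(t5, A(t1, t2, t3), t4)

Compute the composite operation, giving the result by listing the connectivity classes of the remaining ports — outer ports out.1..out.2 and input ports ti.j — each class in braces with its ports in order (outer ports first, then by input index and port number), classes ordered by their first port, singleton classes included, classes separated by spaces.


Substituting into B glues patterns; closure does the rest.
after A, the pattern on (t1, t2, t3) reads {out.1, t2.1} {out.2, t1.1, t3.1} {t1.2} {t2.2, t3.2} (out.j = its outer ports)
after B, the pattern on (t5, t1, t2, t3, t4) reads {out.1, t2.1} {out.2} {t1.1, t3.1, t5.1} {t1.2} {t2.2, t3.2} {t4.1} {t4.2} {t5.2} (out.j = its outer ports)

{out.1, t2.1} {out.2} {t1.1, t3.1, t5.1} {t1.2} {t2.2, t3.2} {t4.1} {t4.2} {t5.2}


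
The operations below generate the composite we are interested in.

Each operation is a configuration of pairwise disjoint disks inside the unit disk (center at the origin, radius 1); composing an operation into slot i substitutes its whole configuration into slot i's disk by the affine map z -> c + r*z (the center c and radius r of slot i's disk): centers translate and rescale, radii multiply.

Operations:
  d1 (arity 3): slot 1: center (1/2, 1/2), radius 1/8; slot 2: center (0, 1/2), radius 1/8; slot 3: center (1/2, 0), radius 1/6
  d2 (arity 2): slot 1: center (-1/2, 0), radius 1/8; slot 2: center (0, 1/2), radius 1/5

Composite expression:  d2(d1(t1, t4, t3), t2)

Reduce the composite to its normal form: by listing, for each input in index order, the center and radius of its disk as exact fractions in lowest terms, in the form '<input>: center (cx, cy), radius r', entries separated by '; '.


t1: center (-7/16, 1/16), radius 1/64; t2: center (0, 1/2), radius 1/5; t3: center (-7/16, 0), radius 1/48; t4: center (-1/2, 1/16), radius 1/64

Follow each t-input down from d2: c' goes to c + r*c', radius to r*r'.
for t1, the 2-step affine chain lands on center (-7/16, 1/16), radius 1/64
for t4, the 2-step affine chain lands on center (-1/2, 1/16), radius 1/64
for t3, the 2-step affine chain lands on center (-7/16, 0), radius 1/48
for t2, the 1-step affine chain lands on center (0, 1/2), radius 1/5


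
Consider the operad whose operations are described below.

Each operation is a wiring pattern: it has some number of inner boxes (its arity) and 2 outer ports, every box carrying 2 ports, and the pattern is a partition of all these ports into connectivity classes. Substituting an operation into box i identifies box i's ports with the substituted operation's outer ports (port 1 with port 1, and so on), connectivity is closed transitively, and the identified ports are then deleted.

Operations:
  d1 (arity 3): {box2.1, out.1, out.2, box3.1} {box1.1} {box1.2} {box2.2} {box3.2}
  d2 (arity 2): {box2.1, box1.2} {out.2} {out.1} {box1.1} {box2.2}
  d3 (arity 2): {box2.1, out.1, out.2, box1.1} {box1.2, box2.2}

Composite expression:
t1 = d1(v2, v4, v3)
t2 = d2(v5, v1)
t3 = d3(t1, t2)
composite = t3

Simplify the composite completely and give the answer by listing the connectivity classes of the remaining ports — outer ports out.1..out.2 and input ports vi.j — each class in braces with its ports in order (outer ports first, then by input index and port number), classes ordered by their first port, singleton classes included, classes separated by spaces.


{out.1, out.2, v3.1, v4.1} {v1.1, v5.2} {v1.2} {v2.1} {v2.2} {v3.2} {v4.2} {v5.1}

Substituting into d3 glues patterns; closure does the rest.
stage d1: inputs (v2, v4, v3), connectivity {out.1, out.2, v3.1, v4.1} {v2.1} {v2.2} {v3.2} {v4.2}, out.j its boundary
stage d2: inputs (v5, v1), connectivity {out.1} {out.2} {v1.1, v5.2} {v1.2} {v5.1}, out.j its boundary
stage d3: inputs (v2, v4, v3, v5, v1), connectivity {out.1, out.2, v3.1, v4.1} {v1.1, v5.2} {v1.2} {v2.1} {v2.2} {v3.2} {v4.2} {v5.1}, out.j its boundary


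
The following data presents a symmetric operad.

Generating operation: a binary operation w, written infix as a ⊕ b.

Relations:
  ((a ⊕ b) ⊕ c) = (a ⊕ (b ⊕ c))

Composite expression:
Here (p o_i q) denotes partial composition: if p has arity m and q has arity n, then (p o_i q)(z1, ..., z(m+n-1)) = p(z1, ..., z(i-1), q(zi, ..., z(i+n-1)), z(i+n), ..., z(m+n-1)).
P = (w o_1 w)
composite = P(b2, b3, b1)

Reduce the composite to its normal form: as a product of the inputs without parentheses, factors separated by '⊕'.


b2 ⊕ b3 ⊕ b1


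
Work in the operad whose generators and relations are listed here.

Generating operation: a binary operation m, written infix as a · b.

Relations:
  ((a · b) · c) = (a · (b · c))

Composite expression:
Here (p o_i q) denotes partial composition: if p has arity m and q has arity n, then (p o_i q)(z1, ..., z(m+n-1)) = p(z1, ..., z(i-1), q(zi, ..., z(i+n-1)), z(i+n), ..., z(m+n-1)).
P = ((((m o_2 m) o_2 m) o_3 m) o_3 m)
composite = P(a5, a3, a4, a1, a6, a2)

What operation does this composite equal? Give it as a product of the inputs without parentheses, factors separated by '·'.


a5 · a3 · a4 · a1 · a6 · a2

Every regrouping of m is equal, so read the a-inputs in written order.
(a4 · a1) flattens to a4 · a1
((a4 · a1) · a6) flattens to a4 · a1 · a6
(a3 · ((a4 · a1) · a6)) flattens to a3 · a4 · a1 · a6
((a3 · ((a4 · a1) · a6)) · a2) flattens to a3 · a4 · a1 · a6 · a2
(a5 · ((a3 · ((a4 · a1) · a6)) · a2)) flattens to a5 · a3 · a4 · a1 · a6 · a2


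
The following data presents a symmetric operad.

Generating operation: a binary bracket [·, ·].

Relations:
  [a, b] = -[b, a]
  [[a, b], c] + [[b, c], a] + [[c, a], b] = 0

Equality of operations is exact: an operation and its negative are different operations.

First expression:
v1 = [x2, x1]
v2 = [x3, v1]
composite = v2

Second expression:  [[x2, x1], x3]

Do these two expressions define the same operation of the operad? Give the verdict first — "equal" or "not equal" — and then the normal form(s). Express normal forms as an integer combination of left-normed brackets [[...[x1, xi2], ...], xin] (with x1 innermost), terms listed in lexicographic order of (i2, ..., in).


not equal; first: [[x1, x2], x3]; second: -[[x1, x2], x3]

The first composite normalizes to [[x1, x2], x3]
The second composite normalizes to -[[x1, x2], x3]
Different reductions; not equal.


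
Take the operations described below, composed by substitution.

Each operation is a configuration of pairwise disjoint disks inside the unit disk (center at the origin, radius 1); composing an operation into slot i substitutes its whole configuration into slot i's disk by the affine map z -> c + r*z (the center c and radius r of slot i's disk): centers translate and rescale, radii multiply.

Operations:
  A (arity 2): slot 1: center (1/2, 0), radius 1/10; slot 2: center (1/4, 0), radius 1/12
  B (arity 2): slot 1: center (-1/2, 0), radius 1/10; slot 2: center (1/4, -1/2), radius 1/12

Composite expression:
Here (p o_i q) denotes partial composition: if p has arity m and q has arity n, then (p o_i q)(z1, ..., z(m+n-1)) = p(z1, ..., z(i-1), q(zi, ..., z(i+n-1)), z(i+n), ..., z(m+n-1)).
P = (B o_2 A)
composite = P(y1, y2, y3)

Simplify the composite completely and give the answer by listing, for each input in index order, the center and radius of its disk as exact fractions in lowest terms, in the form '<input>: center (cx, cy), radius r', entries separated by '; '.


y1: center (-1/2, 0), radius 1/10; y2: center (7/24, -1/2), radius 1/120; y3: center (13/48, -1/2), radius 1/144


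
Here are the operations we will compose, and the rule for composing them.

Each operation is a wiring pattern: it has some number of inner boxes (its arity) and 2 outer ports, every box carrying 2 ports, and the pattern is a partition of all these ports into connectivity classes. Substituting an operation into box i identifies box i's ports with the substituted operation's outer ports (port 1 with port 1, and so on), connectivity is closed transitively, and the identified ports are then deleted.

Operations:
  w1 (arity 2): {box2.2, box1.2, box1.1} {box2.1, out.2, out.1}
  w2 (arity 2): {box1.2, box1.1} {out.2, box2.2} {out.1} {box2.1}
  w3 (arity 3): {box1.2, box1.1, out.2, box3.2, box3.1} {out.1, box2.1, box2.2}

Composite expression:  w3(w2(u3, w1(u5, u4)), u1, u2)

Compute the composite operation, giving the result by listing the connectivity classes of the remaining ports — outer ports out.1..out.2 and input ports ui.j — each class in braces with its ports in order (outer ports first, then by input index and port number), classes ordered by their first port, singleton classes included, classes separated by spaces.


Two ports join when wires chain via w3-identified ports.
through w1, on inputs (u5, u4): {out.1, out.2, u4.1} {u4.2, u5.1, u5.2} (out.j = stage outer ports)
through w2, on inputs (u3, u5, u4): {out.1} {out.2, u4.1} {u3.1, u3.2} {u4.2, u5.1, u5.2} (out.j = stage outer ports)
through w3, on inputs (u3, u5, u4, u1, u2): {out.1, u1.1, u1.2} {out.2, u2.1, u2.2, u4.1} {u3.1, u3.2} {u4.2, u5.1, u5.2} (out.j = stage outer ports)

{out.1, u1.1, u1.2} {out.2, u2.1, u2.2, u4.1} {u3.1, u3.2} {u4.2, u5.1, u5.2}


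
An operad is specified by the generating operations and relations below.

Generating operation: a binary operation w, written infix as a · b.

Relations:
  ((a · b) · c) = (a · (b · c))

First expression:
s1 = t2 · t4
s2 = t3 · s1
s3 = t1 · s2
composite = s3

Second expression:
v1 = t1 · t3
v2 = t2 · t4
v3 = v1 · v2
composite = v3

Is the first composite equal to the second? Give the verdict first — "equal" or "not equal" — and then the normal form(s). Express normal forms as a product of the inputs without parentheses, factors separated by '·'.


In normal form, the first expression is t1 · t3 · t2 · t4
In normal form, the second expression is t1 · t3 · t2 · t4
Same normal form: equal.

equal: each reduces to t1 · t3 · t2 · t4


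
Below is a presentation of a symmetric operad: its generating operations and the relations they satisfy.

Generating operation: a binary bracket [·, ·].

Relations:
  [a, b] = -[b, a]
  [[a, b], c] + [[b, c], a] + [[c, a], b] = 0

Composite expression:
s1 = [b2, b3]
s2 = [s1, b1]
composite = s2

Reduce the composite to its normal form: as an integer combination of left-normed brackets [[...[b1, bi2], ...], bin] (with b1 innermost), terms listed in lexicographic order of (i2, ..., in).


-[[b1, b2], b3] + [[b1, b3], b2]

In the tensor algebra, words opening b1 carry the b1-anchored form.
Composite bracket: [[b2, b3], b1]
Expanding via [a, b] = ab - ba: 4 signed words (2^2 = 4).
Collect the words opening with b1:
  b1b2b3 appears with sign -1, giving the term -[[b1, b2], b3]
  b1b3b2 appears with sign +1, giving the term +[[b1, b3], b2]


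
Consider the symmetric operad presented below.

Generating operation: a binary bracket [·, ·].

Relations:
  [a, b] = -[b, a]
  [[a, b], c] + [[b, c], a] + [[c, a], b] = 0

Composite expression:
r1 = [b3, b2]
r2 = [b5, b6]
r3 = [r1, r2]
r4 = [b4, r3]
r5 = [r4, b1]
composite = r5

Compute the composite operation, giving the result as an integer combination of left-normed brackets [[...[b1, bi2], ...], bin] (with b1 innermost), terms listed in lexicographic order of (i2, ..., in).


A multilinear Lie element is pinned by b1-initial words (b1 innermost).
Composite bracket: [[b4, [[b3, b2], [b5, b6]]], b1]
Applying ab - ba throughout gives 32 signed words (2^5 = 32).
Only words starting with b1 matter:
  the word b1b2b3b5b6b4 carries sign -1 and contributes -[[[[[b1, b2], b3], b5], b6], b4]
  the word b1b2b3b6b5b4 carries sign +1 and contributes +[[[[[b1, b2], b3], b6], b5], b4]
  the word b1b3b2b5b6b4 carries sign +1 and contributes +[[[[[b1, b3], b2], b5], b6], b4]
  the word b1b3b2b6b5b4 carries sign -1 and contributes -[[[[[b1, b3], b2], b6], b5], b4]
  the word b1b4b2b3b5b6 carries sign +1 and contributes +[[[[[b1, b4], b2], b3], b5], b6]
  the word b1b4b2b3b6b5 carries sign -1 and contributes -[[[[[b1, b4], b2], b3], b6], b5]
  the word b1b4b3b2b5b6 carries sign -1 and contributes -[[[[[b1, b4], b3], b2], b5], b6]
  the word b1b4b3b2b6b5 carries sign +1 and contributes +[[[[[b1, b4], b3], b2], b6], b5]
  the word b1b4b5b6b2b3 carries sign -1 and contributes -[[[[[b1, b4], b5], b6], b2], b3]
  the word b1b4b5b6b3b2 carries sign +1 and contributes +[[[[[b1, b4], b5], b6], b3], b2]
  the word b1b4b6b5b2b3 carries sign +1 and contributes +[[[[[b1, b4], b6], b5], b2], b3]
  the word b1b4b6b5b3b2 carries sign -1 and contributes -[[[[[b1, b4], b6], b5], b3], b2]
  the word b1b5b6b2b3b4 carries sign +1 and contributes +[[[[[b1, b5], b6], b2], b3], b4]
  the word b1b5b6b3b2b4 carries sign -1 and contributes -[[[[[b1, b5], b6], b3], b2], b4]
  the word b1b6b5b2b3b4 carries sign -1 and contributes -[[[[[b1, b6], b5], b2], b3], b4]
  the word b1b6b5b3b2b4 carries sign +1 and contributes +[[[[[b1, b6], b5], b3], b2], b4]

-[[[[[b1, b2], b3], b5], b6], b4] + [[[[[b1, b2], b3], b6], b5], b4] + [[[[[b1, b3], b2], b5], b6], b4] - [[[[[b1, b3], b2], b6], b5], b4] + [[[[[b1, b4], b2], b3], b5], b6] - [[[[[b1, b4], b2], b3], b6], b5] - [[[[[b1, b4], b3], b2], b5], b6] + [[[[[b1, b4], b3], b2], b6], b5] - [[[[[b1, b4], b5], b6], b2], b3] + [[[[[b1, b4], b5], b6], b3], b2] + [[[[[b1, b4], b6], b5], b2], b3] - [[[[[b1, b4], b6], b5], b3], b2] + [[[[[b1, b5], b6], b2], b3], b4] - [[[[[b1, b5], b6], b3], b2], b4] - [[[[[b1, b6], b5], b2], b3], b4] + [[[[[b1, b6], b5], b3], b2], b4]


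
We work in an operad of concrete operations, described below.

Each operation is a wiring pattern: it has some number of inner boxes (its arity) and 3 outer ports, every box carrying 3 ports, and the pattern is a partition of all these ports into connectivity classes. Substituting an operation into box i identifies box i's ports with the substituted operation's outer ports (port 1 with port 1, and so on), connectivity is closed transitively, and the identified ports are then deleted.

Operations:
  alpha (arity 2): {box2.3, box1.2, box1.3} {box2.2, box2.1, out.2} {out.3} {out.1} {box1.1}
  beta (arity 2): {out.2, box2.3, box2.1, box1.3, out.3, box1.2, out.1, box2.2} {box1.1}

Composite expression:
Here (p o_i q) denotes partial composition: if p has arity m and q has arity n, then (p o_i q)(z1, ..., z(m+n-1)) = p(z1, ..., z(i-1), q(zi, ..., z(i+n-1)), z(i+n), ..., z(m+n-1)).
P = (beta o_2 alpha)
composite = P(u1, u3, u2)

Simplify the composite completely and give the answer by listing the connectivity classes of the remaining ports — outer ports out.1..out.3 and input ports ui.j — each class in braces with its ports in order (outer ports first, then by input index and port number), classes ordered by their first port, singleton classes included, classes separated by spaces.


{out.1, out.2, out.3, u1.2, u1.3, u2.1, u2.2} {u1.1} {u2.3, u3.2, u3.3} {u3.1}

Substituting into beta glues patterns; closure does the rest.
after alpha, the pattern on (u3, u2) reads {out.1} {out.2, u2.1, u2.2} {out.3} {u2.3, u3.2, u3.3} {u3.1} (out.j = its outer ports)
after beta, the pattern on (u1, u3, u2) reads {out.1, out.2, out.3, u1.2, u1.3, u2.1, u2.2} {u1.1} {u2.3, u3.2, u3.3} {u3.1} (out.j = its outer ports)


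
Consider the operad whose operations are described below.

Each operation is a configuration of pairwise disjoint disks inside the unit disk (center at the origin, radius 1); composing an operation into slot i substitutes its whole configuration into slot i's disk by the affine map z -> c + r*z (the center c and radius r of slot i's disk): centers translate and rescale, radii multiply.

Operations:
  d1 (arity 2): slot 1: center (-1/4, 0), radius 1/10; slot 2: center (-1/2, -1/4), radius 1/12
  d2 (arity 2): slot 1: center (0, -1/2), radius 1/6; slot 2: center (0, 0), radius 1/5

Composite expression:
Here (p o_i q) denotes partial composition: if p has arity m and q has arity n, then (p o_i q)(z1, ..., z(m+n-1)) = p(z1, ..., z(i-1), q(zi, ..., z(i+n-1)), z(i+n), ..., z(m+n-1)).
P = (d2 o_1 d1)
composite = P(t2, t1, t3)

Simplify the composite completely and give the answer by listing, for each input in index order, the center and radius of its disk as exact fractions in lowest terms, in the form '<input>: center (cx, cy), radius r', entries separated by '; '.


t1: center (-1/12, -13/24), radius 1/72; t2: center (-1/24, -1/2), radius 1/60; t3: center (0, 0), radius 1/5

Affine substitution under d2: radii multiply and t-centers shift.
input t2: applying the 2 nested substitutions gives center (-1/24, -1/2), radius 1/60
input t1: applying the 2 nested substitutions gives center (-1/12, -13/24), radius 1/72
input t3: applying the 1 nested substitution gives center (0, 0), radius 1/5


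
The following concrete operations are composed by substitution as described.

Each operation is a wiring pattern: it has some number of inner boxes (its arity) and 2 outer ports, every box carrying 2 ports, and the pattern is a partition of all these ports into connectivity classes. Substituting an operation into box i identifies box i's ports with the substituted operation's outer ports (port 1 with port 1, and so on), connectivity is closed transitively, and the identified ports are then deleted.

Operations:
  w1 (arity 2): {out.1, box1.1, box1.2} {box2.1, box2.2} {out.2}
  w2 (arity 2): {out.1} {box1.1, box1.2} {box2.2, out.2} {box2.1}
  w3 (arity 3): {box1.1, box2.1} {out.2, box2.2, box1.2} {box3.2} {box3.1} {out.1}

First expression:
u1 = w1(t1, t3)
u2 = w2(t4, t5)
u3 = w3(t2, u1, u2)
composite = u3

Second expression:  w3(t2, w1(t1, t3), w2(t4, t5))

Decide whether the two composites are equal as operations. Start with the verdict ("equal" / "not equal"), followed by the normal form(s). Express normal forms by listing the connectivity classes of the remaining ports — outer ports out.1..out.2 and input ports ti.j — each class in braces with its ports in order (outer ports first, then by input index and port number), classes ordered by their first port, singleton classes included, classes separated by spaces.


equal; both compose to {out.1} {out.2, t2.2} {t1.1, t1.2, t2.1} {t3.1, t3.2} {t4.1, t4.2} {t5.1} {t5.2}


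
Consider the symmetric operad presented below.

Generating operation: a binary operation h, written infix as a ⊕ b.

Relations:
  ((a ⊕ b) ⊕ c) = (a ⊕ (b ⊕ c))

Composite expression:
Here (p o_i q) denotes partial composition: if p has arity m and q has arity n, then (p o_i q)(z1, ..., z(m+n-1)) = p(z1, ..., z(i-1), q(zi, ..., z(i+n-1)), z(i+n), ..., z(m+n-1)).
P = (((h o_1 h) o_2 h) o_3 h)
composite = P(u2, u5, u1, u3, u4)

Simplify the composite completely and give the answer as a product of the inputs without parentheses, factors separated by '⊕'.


u2 ⊕ u5 ⊕ u1 ⊕ u3 ⊕ u4

Associativity of h dissolves the nesting; only the u-input order survives.
(u1 ⊕ u3) linearizes to u1 ⊕ u3
(u5 ⊕ (u1 ⊕ u3)) linearizes to u5 ⊕ u1 ⊕ u3
(u2 ⊕ (u5 ⊕ (u1 ⊕ u3))) linearizes to u2 ⊕ u5 ⊕ u1 ⊕ u3
((u2 ⊕ (u5 ⊕ (u1 ⊕ u3))) ⊕ u4) linearizes to u2 ⊕ u5 ⊕ u1 ⊕ u3 ⊕ u4


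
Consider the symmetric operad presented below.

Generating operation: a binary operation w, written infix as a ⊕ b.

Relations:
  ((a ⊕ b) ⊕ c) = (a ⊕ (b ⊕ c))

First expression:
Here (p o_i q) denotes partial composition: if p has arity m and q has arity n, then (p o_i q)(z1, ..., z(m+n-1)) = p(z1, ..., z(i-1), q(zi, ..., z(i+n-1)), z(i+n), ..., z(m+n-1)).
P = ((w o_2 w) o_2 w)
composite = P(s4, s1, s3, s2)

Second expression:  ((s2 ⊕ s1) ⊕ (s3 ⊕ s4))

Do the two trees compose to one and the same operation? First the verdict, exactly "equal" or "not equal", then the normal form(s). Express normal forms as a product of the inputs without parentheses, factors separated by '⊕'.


not equal: they reduce to s4 ⊕ s1 ⊕ s3 ⊕ s2 and s2 ⊕ s1 ⊕ s3 ⊕ s4

The first composite normalizes to s4 ⊕ s1 ⊕ s3 ⊕ s2
The second composite normalizes to s2 ⊕ s1 ⊕ s3 ⊕ s4
They disagree, so not equal.


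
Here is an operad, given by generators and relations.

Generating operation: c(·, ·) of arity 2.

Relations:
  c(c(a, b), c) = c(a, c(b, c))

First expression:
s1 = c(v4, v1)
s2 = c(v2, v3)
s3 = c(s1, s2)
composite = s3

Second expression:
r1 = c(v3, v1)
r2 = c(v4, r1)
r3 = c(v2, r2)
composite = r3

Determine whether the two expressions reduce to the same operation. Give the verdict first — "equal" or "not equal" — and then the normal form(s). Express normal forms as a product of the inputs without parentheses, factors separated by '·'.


not equal — first v4 · v1 · v2 · v3, second v2 · v4 · v3 · v1

The first expression, normalized: v4 · v1 · v2 · v3
The second expression, normalized: v2 · v4 · v3 · v1
No match — not equal.


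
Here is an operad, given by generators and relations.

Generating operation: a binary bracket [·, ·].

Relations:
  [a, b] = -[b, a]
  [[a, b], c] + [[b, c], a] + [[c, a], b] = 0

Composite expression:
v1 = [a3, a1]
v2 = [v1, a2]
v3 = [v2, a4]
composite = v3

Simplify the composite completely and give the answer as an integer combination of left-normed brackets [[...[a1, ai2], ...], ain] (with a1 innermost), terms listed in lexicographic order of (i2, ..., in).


-[[[a1, a3], a2], a4]

Expand each bracket as ab - ba; the a1-initial words give the coefficients.
Composite bracket: [[[a3, a1], a2], a4]
Each bracket splits as ab - ba, giving 8 signed words (2^3 = 8).
The a1-initial words carry the normal form:
  word a1a3a2a4 has sign -1, contributing -[[[a1, a3], a2], a4]


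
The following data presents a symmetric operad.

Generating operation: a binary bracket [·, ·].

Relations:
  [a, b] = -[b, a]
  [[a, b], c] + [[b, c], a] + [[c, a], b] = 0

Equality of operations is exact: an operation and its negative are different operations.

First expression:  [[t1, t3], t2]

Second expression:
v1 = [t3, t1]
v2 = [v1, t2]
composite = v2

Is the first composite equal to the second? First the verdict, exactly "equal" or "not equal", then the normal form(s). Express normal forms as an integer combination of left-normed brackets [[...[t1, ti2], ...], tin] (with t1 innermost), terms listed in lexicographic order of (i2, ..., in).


not equal; first: [[t1, t3], t2]; second: -[[t1, t3], t2]

The first composite normalizes to [[t1, t3], t2]
The second composite normalizes to -[[t1, t3], t2]
Different reductions; not equal.
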